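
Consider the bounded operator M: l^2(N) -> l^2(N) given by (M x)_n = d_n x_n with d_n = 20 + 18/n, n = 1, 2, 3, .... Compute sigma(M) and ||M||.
sigma(M) = {20 + 18/n : n ≥ 1} ∪ {20}; ||M|| = 38

A bounded diagonal operator on l^2 with diagonal entries d_n has spectrum equal to the closure of {d_n : n ≥ 1}: every d_n is an eigenvalue (with eigenvector e_n), so {d_n} ⊂ sigma(M); the spectrum is closed, so its closure is too; and for lambda not in the closure, (M - lambda I) has bounded inverse (the diagonal entries 1/(d_n - lambda) are bounded). For our sequence d_n = 20 + 18/n, n = 1, 2, 3, ...:
  - {d_n} = {20 + 18/n : n ≥ 1}; the only limit point is 20
  - closure = {20 + 18/n : n ≥ 1} ∪ {20}
For the norm: a diagonal operator has ||M|| = sup_n |d_n|. Here d_n = 20 + 18/n is positive and decreasing, so sup_n |d_n| = d_1 = 20 + 18 = 38. So ||M|| = 38.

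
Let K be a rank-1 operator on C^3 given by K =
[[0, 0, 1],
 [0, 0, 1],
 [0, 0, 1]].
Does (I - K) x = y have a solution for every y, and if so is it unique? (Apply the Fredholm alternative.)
(I - K) is singular (det(I - K) = 0, i.e. 1 ∈ sigma(K)). (I - K) x = y is solvable iff y ⊥ ker((I - K)^*) = span{(0, 0, 1)}, i.e. iff y_3 = 0. When solvable, the solutions are x = y + c·(1, 1, 1), c arbitrary (ker(I - K) = span{(1, 1, 1)}, dimension 1).

K has rank 1, so it is an outer product K = u v^T: every row of K is a multiple of one row vector. Reading off the entries, u = (1, 1, 1) and v = (0, 0, 1) (row i of K equals u_i·v^T). A rank-one matrix u v^T satisfies K u = u (v·u) and kills the (2)-dimensional subspace v^⊥, so its characteristic polynomial is lambda^2 (lambda - v·u) with v·u = tr K = 1. Hence the eigenvalues of I - K are 1 (multiplicity 2) and 1 - (1) = 0, so det(I - K) = 0. (Direct check: I - K =
[[1, 0, -1],
 [0, 1, -1],
 [0, 0, 0]]
has determinant 0.) So 1 is an eigenvalue of K and (I - K) is not invertible. The finite-dimensional Fredholm alternative says: either (I - K) is invertible, or ker(I - K) ≠ {0} and then range(I - K) = ker((I - K)^*)^⊥, with dim ker(I - K) = dim ker((I - K)^*). We are in the second case, so we need both kernels. Kernel of I - K: (I - K) u = u - u (v·u) = u - u = 0, so ker(I - K) = span{u} = span{(1, 1, 1)} (it is exactly 1-dimensional because rank(I - K) = 2). Kernel of the adjoint: K is real, so (I - K)^* = I - K^T = I - v u^T, and (I - v u^T) v = v - v (u·v) = 0; hence ker((I - K)^*) = span{v} = span{(0, 0, 1)}. Therefore (I - K) x = y is solvable iff <y, v> = 0, i.e. iff y_3 = 0. When this holds, K y = u (v·y) = 0, so (I - K) y = y and x = y is a particular solution; the full solution set is the line x = y + c·u = y + c·(1, 1, 1), c ∈ C.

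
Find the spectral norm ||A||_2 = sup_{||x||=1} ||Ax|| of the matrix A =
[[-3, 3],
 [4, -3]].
||A||_2 = sqrt((43 + sqrt(1813))/2) ≈ 6.5414 (= sqrt(largest eigenvalue of A^T A))

||A||_2 = sigma_max(A) = sqrt(lambda_max(A^T A)). Form the symmetric matrix M = A^T A =
[[25, -21],
 [-21, 18]].
Its characteristic polynomial (trace, determinant of M give the coefficients) is
  p(λ) = det(λ I - M) = λ^2 - 43λ + 9.
For λ^2 - 43λ + 9 the discriminant is 1813. It is nonnegative but not a perfect square, so the roots are real and irrational: λ = (43 ± sqrt(1813))/2 ≈ 42.7897, 0.2103.
So the eigenvalues of A^T A are ≈ 0.2103, 42.7897 (all ≥ 0, as they must be for A^T A). The largest is λ_max = (43 + sqrt(1813))/2 ≈ 42.7897, hence ||A||_2 = sqrt(λ_max) = sqrt((43 + sqrt(1813))/2) ≈ 6.5414.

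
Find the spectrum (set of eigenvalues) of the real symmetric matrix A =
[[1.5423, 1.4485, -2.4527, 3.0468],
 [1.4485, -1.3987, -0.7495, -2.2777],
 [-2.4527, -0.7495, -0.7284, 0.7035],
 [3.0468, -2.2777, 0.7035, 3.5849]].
sigma(A) ≈ {-4, -2, 3, 6}

A is real symmetric, so its spectrum consists of real eigenvalues. Expanding the characteristic polynomial of the displayed matrix gives
  det(λ I - A) = p(λ) = λ^4 + (-3)λ^3 + (-28)λ^2 + (36.0011)λ + (144).
Solving p(λ) = 0 yields eigenvalues ≈ -4, -2, 3, 6. (A is shown rounded to 4 decimals, so these recover the underlying integer eigenvalues to within that precision.)
Verification: the trace of A = 3 equals the sum of eigenvalues 3, and det(A) ≈ 143.9998 matches the eigenvalue product 144.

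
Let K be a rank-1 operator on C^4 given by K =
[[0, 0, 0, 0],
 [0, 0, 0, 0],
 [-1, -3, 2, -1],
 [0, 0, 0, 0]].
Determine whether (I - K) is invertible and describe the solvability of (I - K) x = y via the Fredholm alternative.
(I - K) is invertible (det(I - K) = -1 ≠ 0), so for every y in C^4 the equation (I - K) x = y has a unique solution.

K has rank 1, so it is an outer product K = u v^T: every row of K is a multiple of one row vector. Reading off the entries, u = (0, 0, 1, 0) and v = (-1, -3, 2, -1) (row i of K equals u_i·v^T). A rank-one matrix u v^T satisfies K u = u (v·u) and kills the (3)-dimensional subspace v^⊥, so its characteristic polynomial is lambda^3 (lambda - v·u) with v·u = tr K = 2. Hence the eigenvalues of I - K are 1 (multiplicity 3) and 1 - (2) = -1, so det(I - K) = -1. (Direct check: I - K =
[[1, 0, 0, 0],
 [0, 1, 0, 0],
 [1, 3, -1, 1],
 [0, 0, 0, 1]]
has determinant -1.) The finite-dimensional Fredholm alternative says: either (I - K) is invertible, or ker(I - K) ≠ {0} and then range(I - K) = ker((I - K)^*)^⊥, with dim ker(I - K) = dim ker((I - K)^*). Since det(I - K) ≠ 0, 1 is not an eigenvalue of K and ker(I - K) = {0}, so we are in the first case: for every y there is a unique x = (I - K)^(-1) y. Explicitly, by the Sherman–Morrison formula, (I - u v^T)^(-1) = I + u v^T/(1 - v·u), i.e. (I - K)^(-1) = I - K.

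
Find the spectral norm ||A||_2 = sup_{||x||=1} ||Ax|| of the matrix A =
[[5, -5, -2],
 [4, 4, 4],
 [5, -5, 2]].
||A||_2 = 10 (= sqrt(largest eigenvalue of A^T A))

||A||_2 = sigma_max(A) = sqrt(lambda_max(A^T A)). Form the symmetric matrix M = A^T A =
[[66, -34, 16],
 [-34, 66, 16],
 [16, 16, 24]].
Its characteristic polynomial (trace, sum of principal 2x2 minors, determinant of M give the coefficients) is
  p(λ) = det(λ I - M) = λ^3 - 156λ^2 + 5856λ - 25600.
By the rational root theorem any rational root is an integer divisor of 25600. Testing λ = 100: p(100) = 1000000 - 1560000 + 585600 - 25600 = 0, so λ = 100 is a root. Dividing out (λ - 100) leaves p(λ) = (λ - 100)(λ^2 - 56λ + 256). For λ^2 - 56λ + 256 the discriminant is 2112. It is nonnegative but not a perfect square, so the roots are real and irrational: λ = (56 ± sqrt(2112))/2 ≈ 50.9783, 5.0217.
So the eigenvalues of A^T A are ≈ 5.0217, 50.9783, 100 (all ≥ 0, as they must be for A^T A). The largest is λ_max = 100, hence ||A||_2 = sqrt(λ_max) = 10.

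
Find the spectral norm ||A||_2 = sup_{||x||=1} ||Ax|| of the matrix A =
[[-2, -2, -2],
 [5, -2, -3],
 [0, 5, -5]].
||A||_2 = sqrt((88 + sqrt(244))/2) ≈ 7.1979 (= sqrt(largest eigenvalue of A^T A))

||A||_2 = sigma_max(A) = sqrt(lambda_max(A^T A)). Form the symmetric matrix M = A^T A =
[[29, -6, -11],
 [-6, 33, -15],
 [-11, -15, 38]].
Its characteristic polynomial (trace, sum of principal 2x2 minors, determinant of M give the coefficients) is
  p(λ) = det(λ I - M) = λ^3 - 100λ^2 + 2931λ - 22500.
By the rational root theorem any rational root is an integer divisor of 22500. Testing λ = 12: p(12) = 1728 - 14400 + 35172 - 22500 = 0, so λ = 12 is a root. Dividing out (λ - 12) leaves p(λ) = (λ - 12)(λ^2 - 88λ + 1875). For λ^2 - 88λ + 1875 the discriminant is 244. It is nonnegative but not a perfect square, so the roots are real and irrational: λ = (88 ± sqrt(244))/2 ≈ 51.8102, 36.1898.
So the eigenvalues of A^T A are ≈ 12, 36.1898, 51.8102 (all ≥ 0, as they must be for A^T A). The largest is λ_max = (88 + sqrt(244))/2 ≈ 51.8102, hence ||A||_2 = sqrt(λ_max) = sqrt((88 + sqrt(244))/2) ≈ 7.1979.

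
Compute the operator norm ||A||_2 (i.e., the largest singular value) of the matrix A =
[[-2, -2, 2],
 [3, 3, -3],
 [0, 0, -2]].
||A||_2 = sqrt((43 + sqrt(1433))/2) ≈ 6.3583 (= sqrt(largest eigenvalue of A^T A))

||A||_2 = sigma_max(A) = sqrt(lambda_max(A^T A)). Form the symmetric matrix M = A^T A =
[[13, 13, -13],
 [13, 13, -13],
 [-13, -13, 17]].
Its characteristic polynomial (trace, sum of principal 2x2 minors, determinant of M give the coefficients) is
  p(λ) = det(λ I - M) = λ^3 - 43λ^2 + 104λ.
The constant term is 0, so λ = 0 is a root. Dividing out λ leaves p(λ) = λ(λ^2 - 43λ + 104). For λ^2 - 43λ + 104 the discriminant is 1433. It is nonnegative but not a perfect square, so the roots are real and irrational: λ = (43 ± sqrt(1433))/2 ≈ 40.4275, 2.5725.
So the eigenvalues of A^T A are ≈ 0, 2.5725, 40.4275 (all ≥ 0, as they must be for A^T A). The largest is λ_max = (43 + sqrt(1433))/2 ≈ 40.4275, hence ||A||_2 = sqrt(λ_max) = sqrt((43 + sqrt(1433))/2) ≈ 6.3583.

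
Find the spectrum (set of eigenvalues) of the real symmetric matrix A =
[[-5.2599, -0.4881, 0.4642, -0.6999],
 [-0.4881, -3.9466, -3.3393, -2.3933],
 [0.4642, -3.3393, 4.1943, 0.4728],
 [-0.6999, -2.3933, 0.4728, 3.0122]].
sigma(A) ≈ {-6, -5, 3, 6}

A is real symmetric, so its spectrum consists of real eigenvalues. Expanding the characteristic polynomial of the displayed matrix gives
  det(λ I - A) = p(λ) = λ^4 + (2)λ^3 + (-51)λ^2 + (-71.9988)λ + (539.9982).
Solving p(λ) = 0 yields eigenvalues ≈ -6, -5, 3, 6. (A is shown rounded to 4 decimals, so these recover the underlying integer eigenvalues to within that precision.)
Verification: the trace of A = -2 equals the sum of eigenvalues -2, and det(A) ≈ 539.9982 matches the eigenvalue product 540.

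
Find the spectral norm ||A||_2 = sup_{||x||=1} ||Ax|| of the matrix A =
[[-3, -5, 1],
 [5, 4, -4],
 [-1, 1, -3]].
||A||_2 ≈ 9.3979 (= sqrt(largest eigenvalue of A^T A))

||A||_2 = sigma_max(A) = sqrt(lambda_max(A^T A)). Form the symmetric matrix M = A^T A =
[[35, 34, -20],
 [34, 42, -24],
 [-20, -24, 26]].
Its characteristic polynomial (trace, sum of principal 2x2 minors, determinant of M give the coefficients) is
  p(λ) = det(λ I - M) = λ^3 - 103λ^2 + 1340λ - 3844.
No integer candidate from the rational root theorem (±divisors of 3844) is a root, so the roots are irrational. The cubic discriminant is Δ = 1774252816 > 0, so there are three distinct real roots. p(4) = -68 and p(5) = 406 have opposite signs, so a root lies in (4, 5); Newton's method refines it to λ ≈ 4.123. p(10) = 256 and p(11) = -236 have opposite signs, so a root lies in (10, 11); Newton's method refines it to λ ≈ 10.5562. p(88) = -2084 and p(89) = 4522 have opposite signs, so a root lies in (88, 89); Newton's method refines it to λ ≈ 88.3208. Check (Vieta): the three roots sum to 103, matching tr M = 103.
So the eigenvalues of A^T A are ≈ 4.123, 10.5562, 88.3208 (all ≥ 0, as they must be for A^T A). The largest is λ_max ≈ 88.3208, hence ||A||_2 = sqrt(λ_max) ≈ 9.3979.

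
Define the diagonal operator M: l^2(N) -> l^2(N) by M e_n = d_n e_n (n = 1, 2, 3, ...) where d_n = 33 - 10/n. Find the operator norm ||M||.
||M|| = 33

For a diagonal operator on l^2 with entries d_n, ||M|| = sup_n |d_n|. Here d_1 = 23, d_2 = 28, ..., and d_n = 33 - 10/n increases monotonically toward 33. All terms lie in [23, 33), so |d_n| = d_n and the supremum is the limit 33, which is not attained by any individual d_n. Hence ||M|| = 33.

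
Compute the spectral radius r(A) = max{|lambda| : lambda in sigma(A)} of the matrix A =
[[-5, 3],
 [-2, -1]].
r(A) = sqrt(11) ≈ 3.3166

The eigenvalues of A are the roots of its characteristic polynomial. With M = A (coefficients from the trace and determinant):
  p(λ) = det(λ I - M) = λ^2 + 6λ + 11.
For λ^2 + 6λ + 11 the discriminant is -8. It is negative, so the roots are the complex-conjugate pair λ = -3 ± (sqrt(8)/2) i ≈ -3 ± 1.4142i. For a conjugate pair the product of the roots equals the constant term, so |λ|^2 = 11 and |λ| = sqrt(11) ≈ 3.3166.
Thus the eigenvalues (to 4 decimals) are -3 ± 1.4142i (modulus 3.3166). The spectral radius is the largest modulus: r(A) = sqrt(11) ≈ 3.3166. (Cross-check: r(A) ≤ ||A||_2 ≈ 5.9667; equality holds whenever A is normal, though it can also hold for some non-normal A.)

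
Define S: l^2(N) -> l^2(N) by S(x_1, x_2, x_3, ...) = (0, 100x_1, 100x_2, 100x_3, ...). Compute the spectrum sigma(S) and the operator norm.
sigma(S) = closed disk {z in C : |z| ≤ 100}; ||S|| = 100

Note S = 100·U where U is the unit right shift (U x)_k = x_{k-1} (with x_0 := 0); so ||S|| = 100||U|| and sigma(S) = 100·sigma(U). ||S x||^2 = sum_{k≥1} |100x_k|^2 = 10000||x||^2, so ||S|| = 100 and sigma(S) ⊂ {|z| ≤ 100}. For any |lambda| < 100, the equation (S - lambda I) x = 0 forces x_1 = 0, then 100x_k = lambda x_{k+1} ⇒ x = 0, so S has no eigenvalues. But (S - lambda I) is not surjective for |lambda| < 100: solving (S - lambda I) x = e_1 would require x_n proportional to (lambda/100)^(-n), which is not in l^2. So every |lambda| < 100 lies in the residual spectrum. The boundary |lambda| = 100 is in the approximate point spectrum (the spectrum is closed). Hence sigma(S) is the closed disk of radius 100.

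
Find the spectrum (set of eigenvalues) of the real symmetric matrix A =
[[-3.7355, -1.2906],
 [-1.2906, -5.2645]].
sigma(A) ≈ {-6, -3}

A is real symmetric, so its spectrum consists of real eigenvalues. Expanding the characteristic polynomial of the displayed matrix gives
  det(λ I - A) = p(λ) = λ^2 + (9)λ + (18).
Solving p(λ) = 0 yields eigenvalues ≈ -6, -3. (A is shown rounded to 4 decimals, so these recover the underlying integer eigenvalues to within that precision.)
Verification: the trace of A = -9 equals the sum of eigenvalues -9, and det(A) ≈ 17.9999 matches the eigenvalue product 18.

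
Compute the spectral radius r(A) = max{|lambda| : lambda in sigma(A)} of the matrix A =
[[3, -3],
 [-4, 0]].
r(A) = (3 + sqrt(57))/2 ≈ 5.2749

The eigenvalues of A are the roots of its characteristic polynomial. With M = A (coefficients from the trace and determinant):
  p(λ) = det(λ I - M) = λ^2 - 3λ - 12.
For λ^2 - 3λ - 12 the discriminant is 57. It is nonnegative but not a perfect square, so the roots are real and irrational: λ = (3 ± sqrt(57))/2 ≈ 5.2749, -2.2749.
Thus the eigenvalues (to 4 decimals) are 5.2749 (modulus 5.2749); -2.2749 (modulus 2.2749). The spectral radius is the largest modulus: r(A) = (3 + sqrt(57))/2 ≈ 5.2749. (Cross-check: r(A) ≤ ||A||_2 ≈ 5.389; equality holds whenever A is normal, though it can also hold for some non-normal A.)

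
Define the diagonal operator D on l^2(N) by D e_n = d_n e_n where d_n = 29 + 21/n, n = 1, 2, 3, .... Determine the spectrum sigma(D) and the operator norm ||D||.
sigma(D) = {29 + 21/n : n ≥ 1} ∪ {29}; ||D|| = 50

A bounded diagonal operator on l^2 with diagonal entries d_n has spectrum equal to the closure of {d_n : n ≥ 1}: every d_n is an eigenvalue (with eigenvector e_n), so {d_n} ⊂ sigma(D); the spectrum is closed, so its closure is too; and for lambda not in the closure, (D - lambda I) has bounded inverse (the diagonal entries 1/(d_n - lambda) are bounded). For our sequence d_n = 29 + 21/n, n = 1, 2, 3, ...:
  - {d_n} = {29 + 21/n : n ≥ 1}; the only limit point is 29
  - closure = {29 + 21/n : n ≥ 1} ∪ {29}
For the norm: a diagonal operator has ||D|| = sup_n |d_n|. Here d_n = 29 + 21/n is positive and decreasing, so sup_n |d_n| = d_1 = 29 + 21 = 50. So ||D|| = 50.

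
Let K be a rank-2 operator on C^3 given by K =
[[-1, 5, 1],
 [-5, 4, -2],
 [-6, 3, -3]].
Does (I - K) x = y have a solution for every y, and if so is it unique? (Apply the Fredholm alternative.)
(I - K) is invertible (det(I - K) = 25 ≠ 0), so for every y in C^3 the equation (I - K) x = y has a unique solution.

K has rank 2 and factors as K = U V^T = u1 v1^T + u2 v2^T with u1 = (2, 3, 3), v1 = (-2, 1, -1), u2 = (3, 1, 0), v2 = (1, 1, 1) (multiplying out reproduces the displayed K). The nonzero eigenvalues of U V^T coincide with those of the 2 x 2 matrix G = V^T U = [[v1·u1, v1·u2], [v2·u1, v2·u2]] = [[-4, -5], [8, 4]], and by the Sylvester determinant identity det(I_3 - U V^T) = det(I_2 - V^T U) = det([[5, 5], [-8, -3]]) = (5)(-3) - (5)(-8) = 25. (Direct check: I - K =
[[2, -5, -1],
 [5, -3, 2],
 [6, -3, 4]]
has determinant 25.) The finite-dimensional Fredholm alternative says: either (I - K) is invertible, or ker(I - K) ≠ {0} and then range(I - K) = ker((I - K)^*)^⊥, with dim ker(I - K) = dim ker((I - K)^*). Since det(I - K) ≠ 0, 1 is not an eigenvalue of K and ker(I - K) = {0}, so we are in the first case: for every y there is a unique x = (I - K)^(-1) y. (Explicitly, by the Woodbury identity, (I - U V^T)^(-1) = I + U (I_2 - G)^(-1) V^T.)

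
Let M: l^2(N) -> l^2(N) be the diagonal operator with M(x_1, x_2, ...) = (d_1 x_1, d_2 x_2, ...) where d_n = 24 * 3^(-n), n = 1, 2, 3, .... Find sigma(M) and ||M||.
sigma(M) = {24 * 3^(-n) : n ≥ 1} ∪ {0}; ||M|| = 8

A bounded diagonal operator on l^2 with diagonal entries d_n has spectrum equal to the closure of {d_n : n ≥ 1}: every d_n is an eigenvalue (with eigenvector e_n), so {d_n} ⊂ sigma(M); the spectrum is closed, so its closure is too; and for lambda not in the closure, (M - lambda I) has bounded inverse (the diagonal entries 1/(d_n - lambda) are bounded). For our sequence d_n = 24 * 3^(-n), n = 1, 2, 3, ...:
  - {d_n} = {24 * 3^(-n) : n ≥ 1}; the only limit point is 0
  - closure = {24 * 3^(-n) : n ≥ 1} ∪ {0}
For the norm: a diagonal operator has ||M|| = sup_n |d_n|. Here d_n = 24 * 3^(-n) is positive and decreasing, so sup_n |d_n| = d_1 = 24/3 = 8. So ||M|| = 8.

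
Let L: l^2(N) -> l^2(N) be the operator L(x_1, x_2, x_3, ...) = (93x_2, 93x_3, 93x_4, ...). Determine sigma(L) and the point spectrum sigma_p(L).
sigma(L) = closed disk {z in C : |z| ≤ 93}; sigma_p(L) = open disk {z in C : |z| < 93}

Note L = 93·V where V is the unit left shift (V x)_k = x_{k+1}; so sigma(L) = 93·sigma(V) and ||L|| = 93||V||. ||L x||^2 = 8649sum_{k≥2} |x_k|^2 ≤ 8649||x||^2, with equality on {x : x_1 = 0}, so ||L|| = 93. For any lambda with |lambda| < 93, set r = lambda/93 (|r| < 1); the vector x = (1, r, r^2, ...) is in l^2 and satisfies L x = 93(r, r^2, ...) = lambda x, so lambda is an eigenvalue. On the boundary |lambda| = 93 the geometric series diverges, so no l^2 eigenvector exists, but these lambda lie in the approximate point spectrum. Hence sigma(L) is the closed disk of radius 93 and sigma_p(L) is the open disk.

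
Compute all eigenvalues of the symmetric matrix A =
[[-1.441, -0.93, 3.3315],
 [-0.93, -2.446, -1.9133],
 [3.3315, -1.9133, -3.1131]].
sigma(A) ≈ {-6, -3, 2}

A is real symmetric, so its spectrum consists of real eigenvalues. Expanding the characteristic polynomial of the displayed matrix gives
  det(λ I - A) = p(λ) = λ^3 + (7)λ^2 + (0)λ + (-35.9987).
Solving p(λ) = 0 yields eigenvalues ≈ -6, -3, 2. (A is shown rounded to 4 decimals, so these recover the underlying integer eigenvalues to within that precision.)
Verification: the trace of A = -7 equals the sum of eigenvalues -7, and det(A) ≈ 35.9987 matches the eigenvalue product 36.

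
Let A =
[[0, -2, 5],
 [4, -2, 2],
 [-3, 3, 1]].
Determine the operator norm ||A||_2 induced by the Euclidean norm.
||A||_2 ≈ 6.7835 (= sqrt(largest eigenvalue of A^T A))

||A||_2 = sigma_max(A) = sqrt(lambda_max(A^T A)). Form the symmetric matrix M = A^T A =
[[25, -17, 5],
 [-17, 17, -11],
 [5, -11, 30]].
Its characteristic polynomial (trace, sum of principal 2x2 minors, determinant of M give the coefficients) is
  p(λ) = det(λ I - M) = λ^3 - 72λ^2 + 1250λ - 2500.
No integer candidate from the rational root theorem (±divisors of 2500) is a root, so the roots are irrational. The cubic discriminant is Δ = 436270000 > 0, so there are three distinct real roots. p(2) = -280 and p(3) = 629 have opposite signs, so a root lies in (2, 3); Newton's method refines it to λ ≈ 2.2933. p(23) = 329 and p(24) = -148 have opposite signs, so a root lies in (23, 24); Newton's method refines it to λ ≈ 23.6903. p(46) = -16 and p(47) = 1025 have opposite signs, so a root lies in (46, 47); Newton's method refines it to λ ≈ 46.0164. Check (Vieta): the three roots sum to 72, matching tr M = 72.
So the eigenvalues of A^T A are ≈ 2.2933, 23.6903, 46.0164 (all ≥ 0, as they must be for A^T A). The largest is λ_max ≈ 46.0164, hence ||A||_2 = sqrt(λ_max) ≈ 6.7835.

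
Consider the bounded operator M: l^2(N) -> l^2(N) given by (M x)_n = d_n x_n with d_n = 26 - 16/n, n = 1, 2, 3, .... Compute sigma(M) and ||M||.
sigma(M) = {26 - 16/n : n ≥ 1} ∪ {26}; ||M|| = 26

A bounded diagonal operator on l^2 with diagonal entries d_n has spectrum equal to the closure of {d_n : n ≥ 1}: every d_n is an eigenvalue (with eigenvector e_n), so {d_n} ⊂ sigma(M); the spectrum is closed, so its closure is too; and for lambda not in the closure, (M - lambda I) has bounded inverse (the diagonal entries 1/(d_n - lambda) are bounded). For our sequence d_n = 26 - 16/n, n = 1, 2, 3, ...:
  - {d_n} = {26 - 16/n : n ≥ 1}; the only limit point is 26
  - closure = {26 - 16/n : n ≥ 1} ∪ {26}
For the norm: a diagonal operator has ||M|| = sup_n |d_n|. Here d_n = 26 - 16/n increases monotonically from d_1 = 10 toward 26, with all terms in [10, 26); so sup_n |d_n| = 26 (the supremum is the limit, not attained). So ||M|| = 26.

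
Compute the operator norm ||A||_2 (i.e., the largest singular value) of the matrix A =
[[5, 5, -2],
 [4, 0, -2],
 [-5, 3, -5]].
||A||_2 ≈ 8.2988 (= sqrt(largest eigenvalue of A^T A))

||A||_2 = sigma_max(A) = sqrt(lambda_max(A^T A)). Form the symmetric matrix M = A^T A =
[[66, 10, 7],
 [10, 34, -25],
 [7, -25, 33]].
Its characteristic polynomial (trace, sum of principal 2x2 minors, determinant of M give the coefficients) is
  p(λ) = det(λ I - M) = λ^3 - 133λ^2 + 4770λ - 24336.
No integer candidate from the rational root theorem (±divisors of 24336) is a root, so the roots are irrational. The cubic discriminant is Δ = 1247147460 > 0, so there are three distinct real roots. p(6) = -288 and p(7) = 2880 have opposite signs, so a root lies in (6, 7); Newton's method refines it to λ ≈ 6.088. p(58) = 24 and p(59) = -500 have opposite signs, so a root lies in (58, 59); Newton's method refines it to λ ≈ 58.0425. p(68) = -536 and p(69) = 90 have opposite signs, so a root lies in (68, 69); Newton's method refines it to λ ≈ 68.8694. Check (Vieta): the three roots sum to 133, matching tr M = 133.
So the eigenvalues of A^T A are ≈ 6.088, 58.0425, 68.8694 (all ≥ 0, as they must be for A^T A). The largest is λ_max ≈ 68.8694, hence ||A||_2 = sqrt(λ_max) ≈ 8.2988.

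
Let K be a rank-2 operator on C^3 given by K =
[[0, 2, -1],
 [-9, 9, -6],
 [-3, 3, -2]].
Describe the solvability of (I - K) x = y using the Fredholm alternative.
(I - K) is invertible (det(I - K) = 9 ≠ 0), so for every y in C^3 the equation (I - K) x = y has a unique solution.

K has rank 2 and factors as K = U V^T = u1 v1^T + u2 v2^T with u1 = (0, 3, 1), v1 = (-3, 3, -2), u2 = (-1, 0, 0), v2 = (0, -2, 1) (multiplying out reproduces the displayed K). The nonzero eigenvalues of U V^T coincide with those of the 2 x 2 matrix G = V^T U = [[v1·u1, v1·u2], [v2·u1, v2·u2]] = [[7, 3], [-5, 0]], and by the Sylvester determinant identity det(I_3 - U V^T) = det(I_2 - V^T U) = det([[-6, -3], [5, 1]]) = (-6)(1) - (-3)(5) = 9. (Direct check: I - K =
[[1, -2, 1],
 [9, -8, 6],
 [3, -3, 3]]
has determinant 9.) The finite-dimensional Fredholm alternative says: either (I - K) is invertible, or ker(I - K) ≠ {0} and then range(I - K) = ker((I - K)^*)^⊥, with dim ker(I - K) = dim ker((I - K)^*). Since det(I - K) ≠ 0, 1 is not an eigenvalue of K and ker(I - K) = {0}, so we are in the first case: for every y there is a unique x = (I - K)^(-1) y. (Explicitly, by the Woodbury identity, (I - U V^T)^(-1) = I + U (I_2 - G)^(-1) V^T.)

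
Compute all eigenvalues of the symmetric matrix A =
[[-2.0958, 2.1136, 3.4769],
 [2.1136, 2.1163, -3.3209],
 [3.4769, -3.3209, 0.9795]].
sigma(A) ≈ {-6, 2, 5}

A is real symmetric, so its spectrum consists of real eigenvalues. Expanding the characteristic polynomial of the displayed matrix gives
  det(λ I - A) = p(λ) = λ^3 + (-1)λ^2 + (-32)λ + (60).
Solving p(λ) = 0 yields eigenvalues ≈ -6, 2, 5. (A is shown rounded to 4 decimals, so these recover the underlying integer eigenvalues to within that precision.)
Verification: the trace of A = 1 equals the sum of eigenvalues 1, and det(A) ≈ -59.9996 matches the eigenvalue product -60.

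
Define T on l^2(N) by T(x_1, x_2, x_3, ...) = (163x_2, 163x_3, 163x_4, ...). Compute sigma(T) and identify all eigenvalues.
sigma(T) = closed disk {z in C : |z| ≤ 163}; sigma_p(T) = open disk {z in C : |z| < 163}

Note T = 163·V where V is the unit left shift (V x)_k = x_{k+1}; so sigma(T) = 163·sigma(V) and ||T|| = 163||V||. ||T x||^2 = 26569sum_{k≥2} |x_k|^2 ≤ 26569||x||^2, with equality on {x : x_1 = 0}, so ||T|| = 163. For any lambda with |lambda| < 163, set r = lambda/163 (|r| < 1); the vector x = (1, r, r^2, ...) is in l^2 and satisfies T x = 163(r, r^2, ...) = lambda x, so lambda is an eigenvalue. On the boundary |lambda| = 163 the geometric series diverges, so no l^2 eigenvector exists, but these lambda lie in the approximate point spectrum. Hence sigma(T) is the closed disk of radius 163 and sigma_p(T) is the open disk.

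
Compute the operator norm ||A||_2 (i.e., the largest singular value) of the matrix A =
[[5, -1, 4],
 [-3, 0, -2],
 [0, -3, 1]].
||A||_2 ≈ 7.4693 (= sqrt(largest eigenvalue of A^T A))

||A||_2 = sigma_max(A) = sqrt(lambda_max(A^T A)). Form the symmetric matrix M = A^T A =
[[34, -5, 26],
 [-5, 10, -7],
 [26, -7, 21]].
Its characteristic polynomial (trace, sum of principal 2x2 minors, determinant of M give the coefficients) is
  p(λ) = det(λ I - M) = λ^3 - 65λ^2 + 514λ - 9.
No integer candidate from the rational root theorem (±divisors of 9) is a root, so the roots are irrational. The cubic discriminant is Δ = 568564857 > 0, so there are three distinct real roots. p(0) = -9 and p(1) = 441 have opposite signs, so a root lies in (0, 1); Newton's method refines it to λ ≈ 0.0175. p(9) = 81 and p(10) = -369 have opposite signs, so a root lies in (9, 10); Newton's method refines it to λ ≈ 9.1927. p(55) = -1989 and p(56) = 551 have opposite signs, so a root lies in (55, 56); Newton's method refines it to λ ≈ 55.7897. Check (Vieta): the three roots sum to 65, matching tr M = 65.
So the eigenvalues of A^T A are ≈ 0.0175, 9.1927, 55.7897 (all ≥ 0, as they must be for A^T A). The largest is λ_max ≈ 55.7897, hence ||A||_2 = sqrt(λ_max) ≈ 7.4693.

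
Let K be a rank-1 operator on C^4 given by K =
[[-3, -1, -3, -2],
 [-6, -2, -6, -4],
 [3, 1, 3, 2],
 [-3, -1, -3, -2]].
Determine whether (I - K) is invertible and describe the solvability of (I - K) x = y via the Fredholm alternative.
(I - K) is invertible (det(I - K) = 5 ≠ 0), so for every y in C^4 the equation (I - K) x = y has a unique solution.

K has rank 1, so it is an outer product K = u v^T: every row of K is a multiple of one row vector. Reading off the entries, u = (-1, -2, 1, -1) and v = (3, 1, 3, 2) (row i of K equals u_i·v^T). A rank-one matrix u v^T satisfies K u = u (v·u) and kills the (3)-dimensional subspace v^⊥, so its characteristic polynomial is lambda^3 (lambda - v·u) with v·u = tr K = -4. Hence the eigenvalues of I - K are 1 (multiplicity 3) and 1 - (-4) = 5, so det(I - K) = 5. (Direct check: I - K =
[[4, 1, 3, 2],
 [6, 3, 6, 4],
 [-3, -1, -2, -2],
 [3, 1, 3, 3]]
has determinant 5.) The finite-dimensional Fredholm alternative says: either (I - K) is invertible, or ker(I - K) ≠ {0} and then range(I - K) = ker((I - K)^*)^⊥, with dim ker(I - K) = dim ker((I - K)^*). Since det(I - K) ≠ 0, 1 is not an eigenvalue of K and ker(I - K) = {0}, so we are in the first case: for every y there is a unique x = (I - K)^(-1) y. Explicitly, by the Sherman–Morrison formula, (I - u v^T)^(-1) = I + u v^T/(1 - v·u), i.e. (I - K)^(-1) = I + K/(5).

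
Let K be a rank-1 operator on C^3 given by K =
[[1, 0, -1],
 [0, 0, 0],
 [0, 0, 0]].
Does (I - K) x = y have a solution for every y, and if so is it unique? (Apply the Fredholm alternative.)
(I - K) is singular (det(I - K) = 0, i.e. 1 ∈ sigma(K)). (I - K) x = y is solvable iff y ⊥ ker((I - K)^*) = span{(1, 0, -1)}, i.e. iff y_1 - y_3 = 0. When solvable, the solutions are x = y + c·(1, 0, 0), c arbitrary (ker(I - K) = span{(1, 0, 0)}, dimension 1).

K has rank 1, so it is an outer product K = u v^T: every row of K is a multiple of one row vector. Reading off the entries, u = (1, 0, 0) and v = (1, 0, -1) (row i of K equals u_i·v^T). A rank-one matrix u v^T satisfies K u = u (v·u) and kills the (2)-dimensional subspace v^⊥, so its characteristic polynomial is lambda^2 (lambda - v·u) with v·u = tr K = 1. Hence the eigenvalues of I - K are 1 (multiplicity 2) and 1 - (1) = 0, so det(I - K) = 0. (Direct check: I - K =
[[0, 0, 1],
 [0, 1, 0],
 [0, 0, 1]]
has determinant 0.) So 1 is an eigenvalue of K and (I - K) is not invertible. The finite-dimensional Fredholm alternative says: either (I - K) is invertible, or ker(I - K) ≠ {0} and then range(I - K) = ker((I - K)^*)^⊥, with dim ker(I - K) = dim ker((I - K)^*). We are in the second case, so we need both kernels. Kernel of I - K: (I - K) u = u - u (v·u) = u - u = 0, so ker(I - K) = span{u} = span{(1, 0, 0)} (it is exactly 1-dimensional because rank(I - K) = 2). Kernel of the adjoint: K is real, so (I - K)^* = I - K^T = I - v u^T, and (I - v u^T) v = v - v (u·v) = 0; hence ker((I - K)^*) = span{v} = span{(1, 0, -1)}. Therefore (I - K) x = y is solvable iff <y, v> = 0, i.e. iff y_1 - y_3 = 0. When this holds, K y = u (v·y) = 0, so (I - K) y = y and x = y is a particular solution; the full solution set is the line x = y + c·u = y + c·(1, 0, 0), c ∈ C.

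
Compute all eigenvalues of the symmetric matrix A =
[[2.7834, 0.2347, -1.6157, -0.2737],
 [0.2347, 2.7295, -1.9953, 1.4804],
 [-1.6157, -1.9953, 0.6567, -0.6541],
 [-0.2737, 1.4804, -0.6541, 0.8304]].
sigma(A) ≈ {-1, 0, 3, 5}

A is real symmetric, so its spectrum consists of real eigenvalues. Expanding the characteristic polynomial of the displayed matrix gives
  det(λ I - A) = p(λ) = λ^4 + (-7)λ^3 + (7)λ^2 + (15)λ + (0).
Solving p(λ) = 0 yields eigenvalues ≈ -1, 0, 3, 5. (A is shown rounded to 4 decimals, so these recover the underlying integer eigenvalues to within that precision.)
Verification: the trace of A = 7 equals the sum of eigenvalues 7, and det(A) ≈ 0.0005 matches the eigenvalue product 0.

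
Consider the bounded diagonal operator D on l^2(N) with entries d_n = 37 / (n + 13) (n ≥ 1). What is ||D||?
||D|| = 37/14 (attained at n = 1)

For D diagonal, ||D|| = sup_n |d_n| = sup_n 37/(n + 13). This is positive and strictly decreasing in n, so the supremum is attained at n = 1: d_1 = 37/(1 + 13) = 37/14. Hence ||D|| = 37/14.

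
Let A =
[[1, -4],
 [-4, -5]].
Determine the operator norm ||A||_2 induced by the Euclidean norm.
||A||_2 = 7 (= sqrt(largest eigenvalue of A^T A))

||A||_2 = sigma_max(A) = sqrt(lambda_max(A^T A)). Form the symmetric matrix M = A^T A =
[[17, 16],
 [16, 41]].
Its characteristic polynomial (trace, determinant of M give the coefficients) is
  p(λ) = det(λ I - M) = λ^2 - 58λ + 441.
For λ^2 - 58λ + 441 the discriminant is 1600. It is a perfect square (40^2), so the roots are rational: λ = (58 ± 40)/2 = 49, 9.
So the eigenvalues of A^T A are ≈ 9, 49 (all ≥ 0, as they must be for A^T A). The largest is λ_max = 49, hence ||A||_2 = sqrt(λ_max) = 7.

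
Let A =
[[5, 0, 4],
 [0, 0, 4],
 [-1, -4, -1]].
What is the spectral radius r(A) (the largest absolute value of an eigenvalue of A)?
r(A) ≈ 4.5589

The eigenvalues of A are the roots of its characteristic polynomial. With M = A (coefficients from the trace, the sum of principal 2x2 minors, and det A):
  p(λ) = det(λ I - M) = λ^3 - 4λ^2 + 15λ - 80.
No integer candidate from the rational root theorem (±divisors of 80) is a root, so the roots are irrational. The cubic discriminant is Δ = -116780 < 0, so there is one real root and a complex-conjugate pair. p(4) = -20 and p(5) = 20 have opposite signs, so a root lies in (4, 5); Newton's method refines it to λ ≈ 4.5589. Dividing out (λ - (4.5589)) leaves approximately λ^2 + 0.5589λ + 17.548. For λ^2 + 0.5589λ + 17.548 the discriminant is -69.8798. It is negative, so the remaining roots are the complex-conjugate pair λ ≈ -0.2795 ± 4.1797i. Their product equals the constant term, so |λ|^2 ≈ 17.548 and |λ| ≈ 4.189.
Thus the eigenvalues (to 4 decimals) are 4.5589 (modulus 4.5589); -0.2795 ± 4.1797i (modulus 4.189). The spectral radius is the largest modulus: r(A) ≈ 4.5589. (Cross-check: r(A) ≤ ||A||_2 ≈ 7.1889; equality holds whenever A is normal, though it can also hold for some non-normal A.)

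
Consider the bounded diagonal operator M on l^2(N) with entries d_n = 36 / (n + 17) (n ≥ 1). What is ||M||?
||M|| = 2 (attained at n = 1)

For M diagonal, ||M|| = sup_n |d_n| = sup_n 36/(n + 17). This is positive and strictly decreasing in n, so the supremum is attained at n = 1: d_1 = 36/(1 + 17) = 2. Hence ||M|| = 2.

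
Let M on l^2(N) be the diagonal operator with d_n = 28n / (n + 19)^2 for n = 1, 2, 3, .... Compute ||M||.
||M|| = 7/19 (attained at n = 19)

For M diagonal, ||M|| = sup_n |d_n|. Treat f(x) = 28x / (x + 19)^2 for real x > 0. By the quotient rule, f'(x) = 28(19 - x)/(x + 19)^3, which is positive for x < 19 and negative for x > 19. So f has a unique maximum at x = 19, and since 19 is a positive integer, the supremum over n ≥ 1 is attained at n = 19: d_19 = 28·19/(19 + 19)^2 = 28·19/1444 = 7/19. Hence ||M|| = 7/19.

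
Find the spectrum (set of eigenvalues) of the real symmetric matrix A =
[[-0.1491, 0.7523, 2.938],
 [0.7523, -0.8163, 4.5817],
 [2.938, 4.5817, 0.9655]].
sigma(A) ≈ {-5, -1, 6}

A is real symmetric, so its spectrum consists of real eigenvalues. Expanding the characteristic polynomial of the displayed matrix gives
  det(λ I - A) = p(λ) = λ^3 + (0)λ^2 + (-31)λ + (-30).
Solving p(λ) = 0 yields eigenvalues ≈ -5, -1, 6. (A is shown rounded to 4 decimals, so these recover the underlying integer eigenvalues to within that precision.)
Verification: the trace of A = 0 equals the sum of eigenvalues 0, and det(A) ≈ 30.0006 matches the eigenvalue product 30.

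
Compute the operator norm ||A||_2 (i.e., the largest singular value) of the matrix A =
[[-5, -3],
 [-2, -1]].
||A||_2 = sqrt((39 + sqrt(1517))/2) ≈ 6.2429 (= sqrt(largest eigenvalue of A^T A))

||A||_2 = sigma_max(A) = sqrt(lambda_max(A^T A)). Form the symmetric matrix M = A^T A =
[[29, 17],
 [17, 10]].
Its characteristic polynomial (trace, determinant of M give the coefficients) is
  p(λ) = det(λ I - M) = λ^2 - 39λ + 1.
For λ^2 - 39λ + 1 the discriminant is 1517. It is nonnegative but not a perfect square, so the roots are real and irrational: λ = (39 ± sqrt(1517))/2 ≈ 38.9743, 0.0257.
So the eigenvalues of A^T A are ≈ 0.0257, 38.9743 (all ≥ 0, as they must be for A^T A). The largest is λ_max = (39 + sqrt(1517))/2 ≈ 38.9743, hence ||A||_2 = sqrt(λ_max) = sqrt((39 + sqrt(1517))/2) ≈ 6.2429.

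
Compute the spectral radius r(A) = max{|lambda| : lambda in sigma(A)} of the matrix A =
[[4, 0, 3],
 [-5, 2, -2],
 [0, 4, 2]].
r(A) ≈ 5.5877

The eigenvalues of A are the roots of its characteristic polynomial. With M = A (coefficients from the trace, the sum of principal 2x2 minors, and det A):
  p(λ) = det(λ I - M) = λ^3 - 8λ^2 + 28λ + 12.
No integer candidate from the rational root theorem (±divisors of 12) is a root, so the roots are irrational. The cubic discriminant is Δ = -65328 < 0, so there is one real root and a complex-conjugate pair. p(-1) = -25 and p(0) = 12 have opposite signs, so a root lies in (-1, 0); Newton's method refines it to λ ≈ -0.3843. Dividing out (λ - (-0.3843)) leaves approximately λ^2 - 8.3843λ + 31.2224. For λ^2 - 8.3843λ + 31.2224 the discriminant is -54.5926. It is negative, so the remaining roots are the complex-conjugate pair λ ≈ 4.1922 ± 3.6943i. Their product equals the constant term, so |λ|^2 ≈ 31.2224 and |λ| ≈ 5.5877.
Thus the eigenvalues (to 4 decimals) are -0.3843 (modulus 0.3843); 4.1922 ± 3.6943i (modulus 5.5877). The spectral radius is the largest modulus: r(A) ≈ 5.5877. (Cross-check: r(A) ≤ ||A||_2 ≈ 7.4383; equality holds whenever A is normal, though it can also hold for some non-normal A.)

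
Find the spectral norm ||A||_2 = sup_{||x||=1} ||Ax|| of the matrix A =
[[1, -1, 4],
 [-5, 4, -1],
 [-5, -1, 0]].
||A||_2 ≈ 7.7761 (= sqrt(largest eigenvalue of A^T A))

||A||_2 = sigma_max(A) = sqrt(lambda_max(A^T A)). Form the symmetric matrix M = A^T A =
[[51, -16, 9],
 [-16, 18, -8],
 [9, -8, 17]].
Its characteristic polynomial (trace, sum of principal 2x2 minors, determinant of M give the coefficients) is
  p(λ) = det(λ I - M) = λ^3 - 86λ^2 + 1690λ - 8836.
No integer candidate from the rational root theorem (±divisors of 8836) is a root, so the roots are irrational. The cubic discriminant is Δ = 343730464 > 0, so there are three distinct real roots. p(8) = -308 and p(9) = 137 have opposite signs, so a root lies in (8, 9); Newton's method refines it to λ ≈ 8.6618. p(16) = 284 and p(17) = -47 have opposite signs, so a root lies in (16, 17); Newton's method refines it to λ ≈ 16.8703. p(60) = -1036 and p(61) = 1229 have opposite signs, so a root lies in (60, 61); Newton's method refines it to λ ≈ 60.4679. Check (Vieta): the three roots sum to 86, matching tr M = 86.
So the eigenvalues of A^T A are ≈ 8.6618, 16.8703, 60.4679 (all ≥ 0, as they must be for A^T A). The largest is λ_max ≈ 60.4679, hence ||A||_2 = sqrt(λ_max) ≈ 7.7761.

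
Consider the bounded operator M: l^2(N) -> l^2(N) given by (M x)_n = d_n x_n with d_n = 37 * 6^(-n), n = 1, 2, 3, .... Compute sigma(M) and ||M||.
sigma(M) = {37 * 6^(-n) : n ≥ 1} ∪ {0}; ||M|| = 37/6

A bounded diagonal operator on l^2 with diagonal entries d_n has spectrum equal to the closure of {d_n : n ≥ 1}: every d_n is an eigenvalue (with eigenvector e_n), so {d_n} ⊂ sigma(M); the spectrum is closed, so its closure is too; and for lambda not in the closure, (M - lambda I) has bounded inverse (the diagonal entries 1/(d_n - lambda) are bounded). For our sequence d_n = 37 * 6^(-n), n = 1, 2, 3, ...:
  - {d_n} = {37 * 6^(-n) : n ≥ 1}; the only limit point is 0
  - closure = {37 * 6^(-n) : n ≥ 1} ∪ {0}
For the norm: a diagonal operator has ||M|| = sup_n |d_n|. Here d_n = 37 * 6^(-n) is positive and decreasing, so sup_n |d_n| = d_1 = 37/6. So ||M|| = 37/6.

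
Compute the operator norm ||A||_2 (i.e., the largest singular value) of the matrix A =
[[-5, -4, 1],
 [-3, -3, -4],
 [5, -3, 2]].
||A||_2 ≈ 8.4085 (= sqrt(largest eigenvalue of A^T A))

||A||_2 = sigma_max(A) = sqrt(lambda_max(A^T A)). Form the symmetric matrix M = A^T A =
[[59, 14, 17],
 [14, 34, 2],
 [17, 2, 21]].
Its characteristic polynomial (trace, sum of principal 2x2 minors, determinant of M give the coefficients) is
  p(λ) = det(λ I - M) = λ^3 - 114λ^2 + 3470λ - 28900.
No integer candidate from the rational root theorem (±divisors of 28900) is a root, so the roots are irrational. The cubic discriminant is Δ = 1319404000 > 0, so there are three distinct real roots. p(13) = -859 and p(14) = 80 have opposite signs, so a root lies in (13, 14); Newton's method refines it to λ ≈ 13.9083. p(29) = 245 and p(30) = -400 have opposite signs, so a root lies in (29, 30); Newton's method refines it to λ ≈ 29.3893. p(70) = -1600 and p(71) = 707 have opposite signs, so a root lies in (70, 71); Newton's method refines it to λ ≈ 70.7024. Check (Vieta): the three roots sum to 114, matching tr M = 114.
So the eigenvalues of A^T A are ≈ 13.9083, 29.3893, 70.7024 (all ≥ 0, as they must be for A^T A). The largest is λ_max ≈ 70.7024, hence ||A||_2 = sqrt(λ_max) ≈ 8.4085.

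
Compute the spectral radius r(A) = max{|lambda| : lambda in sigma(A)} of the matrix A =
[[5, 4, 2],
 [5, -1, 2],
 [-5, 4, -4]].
r(A) ≈ 6.8077

The eigenvalues of A are the roots of its characteristic polynomial. With M = A (coefficients from the trace, the sum of principal 2x2 minors, and det A):
  p(λ) = det(λ I - M) = λ^3 - 39λ - 50.
No integer candidate from the rational root theorem (±divisors of 50) is a root, so the roots are irrational. The cubic discriminant is Δ = 169776 > 0, so there are three distinct real roots. p(-6) = -32 and p(-5) = 20 have opposite signs, so a root lies in (-6, -5); Newton's method refines it to λ ≈ -5.4633. p(-2) = 20 and p(-1) = -12 have opposite signs, so a root lies in (-2, -1); Newton's method refines it to λ ≈ -1.3443. p(6) = -68 and p(7) = 20 have opposite signs, so a root lies in (6, 7); Newton's method refines it to λ ≈ 6.8077. Check (Vieta): the three roots sum to 0, matching tr M = 0.
Thus the eigenvalues (to 4 decimals) are -5.4633 (modulus 5.4633); -1.3443 (modulus 1.3443); 6.8077 (modulus 6.8077). The spectral radius is the largest modulus: r(A) ≈ 6.8077. (Cross-check: r(A) ≤ ||A||_2 ≈ 9.9116; equality holds whenever A is normal, though it can also hold for some non-normal A.)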